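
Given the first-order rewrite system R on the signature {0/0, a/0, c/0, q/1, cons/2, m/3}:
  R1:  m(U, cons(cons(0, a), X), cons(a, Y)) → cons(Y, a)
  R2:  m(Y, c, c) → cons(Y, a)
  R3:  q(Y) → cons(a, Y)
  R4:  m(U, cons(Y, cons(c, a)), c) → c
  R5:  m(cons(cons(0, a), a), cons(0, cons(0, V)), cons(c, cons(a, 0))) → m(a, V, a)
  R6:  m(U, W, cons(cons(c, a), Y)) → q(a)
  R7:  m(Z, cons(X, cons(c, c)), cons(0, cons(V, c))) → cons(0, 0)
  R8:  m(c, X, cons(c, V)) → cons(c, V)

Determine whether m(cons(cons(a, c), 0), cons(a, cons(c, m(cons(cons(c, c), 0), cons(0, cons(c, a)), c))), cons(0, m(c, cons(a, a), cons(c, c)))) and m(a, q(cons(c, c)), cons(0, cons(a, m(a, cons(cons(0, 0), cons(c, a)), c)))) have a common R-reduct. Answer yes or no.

yes — NF(t₁) = cons(0, 0), NF(t₂) = cons(0, 0)

Reduce t₁ = m(cons(cons(a, c), 0), cons(a, cons(c, m(cons(cons(c, c), 0), cons(0, cons(c, a)), c))), cons(0, m(c, cons(a, a), cons(c, c)))):
1. m(cons(cons(a, c), 0), cons(a, cons(c, m(cons(cons(c, c), 0), cons(0, cons(c, a)), c))), cons(0, m(c, cons(a, a), cons(c, c))))  →  m(cons(cons(a, c), 0), cons(a, cons(c, c)), cons(0, m(c, cons(a, a), cons(c, c))))   [R4 at 2.2.2]
2. m(cons(cons(a, c), 0), cons(a, cons(c, c)), cons(0, m(c, cons(a, a), cons(c, c))))  →  m(cons(cons(a, c), 0), cons(a, cons(c, c)), cons(0, cons(c, c)))   [R8 at 3.2]
3. m(cons(cons(a, c), 0), cons(a, cons(c, c)), cons(0, cons(c, c)))  →  cons(0, 0)   [R7 at ε]

Reduce t₂ = m(a, q(cons(c, c)), cons(0, cons(a, m(a, cons(cons(0, 0), cons(c, a)), c)))):
1. m(a, q(cons(c, c)), cons(0, cons(a, m(a, cons(cons(0, 0), cons(c, a)), c))))  →  m(a, cons(a, cons(c, c)), cons(0, cons(a, m(a, cons(cons(0, 0), cons(c, a)), c))))   [R3 at 2]
2. m(a, cons(a, cons(c, c)), cons(0, cons(a, m(a, cons(cons(0, 0), cons(c, a)), c))))  →  m(a, cons(a, cons(c, c)), cons(0, cons(a, c)))   [R4 at 3.2.2]
3. m(a, cons(a, cons(c, c)), cons(0, cons(a, c)))  →  cons(0, 0)   [R7 at ε]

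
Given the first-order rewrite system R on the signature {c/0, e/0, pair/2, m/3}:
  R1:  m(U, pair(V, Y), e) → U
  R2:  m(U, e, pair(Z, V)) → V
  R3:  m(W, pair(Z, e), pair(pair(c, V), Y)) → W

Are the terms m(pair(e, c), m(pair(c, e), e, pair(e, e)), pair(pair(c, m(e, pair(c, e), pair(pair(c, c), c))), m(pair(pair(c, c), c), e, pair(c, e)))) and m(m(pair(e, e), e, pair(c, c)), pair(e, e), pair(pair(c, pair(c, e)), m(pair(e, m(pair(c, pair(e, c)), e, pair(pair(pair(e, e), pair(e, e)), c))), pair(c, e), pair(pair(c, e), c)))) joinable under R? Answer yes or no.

Reduce t₁ = m(pair(e, c), m(pair(c, e), e, pair(e, e)), pair(pair(c, m(e, pair(c, e), pair(pair(c, c), c))), m(pair(pair(c, c), c), e, pair(c, e)))):
1. m(pair(e, c), m(pair(c, e), e, pair(e, e)), pair(pair(c, m(e, pair(c, e), pair(pair(c, c), c))), m(pair(pair(c, c), c), e, pair(c, e))))  →  m(pair(e, c), e, pair(pair(c, m(e, pair(c, e), pair(pair(c, c), c))), m(pair(pair(c, c), c), e, pair(c, e))))   [R2 at 2]
2. m(pair(e, c), e, pair(pair(c, m(e, pair(c, e), pair(pair(c, c), c))), m(pair(pair(c, c), c), e, pair(c, e))))  →  m(pair(pair(c, c), c), e, pair(c, e))   [R2 at ε]
3. m(pair(pair(c, c), c), e, pair(c, e))  →  e   [R2 at ε]

Reduce t₂ = m(m(pair(e, e), e, pair(c, c)), pair(e, e), pair(pair(c, pair(c, e)), m(pair(e, m(pair(c, pair(e, c)), e, pair(pair(pair(e, e), pair(e, e)), c))), pair(c, e), pair(pair(c, e), c)))):
1. m(m(pair(e, e), e, pair(c, c)), pair(e, e), pair(pair(c, pair(c, e)), m(pair(e, m(pair(c, pair(e, c)), e, pair(pair(pair(e, e), pair(e, e)), c))), pair(c, e), pair(pair(c, e), c))))  →  m(pair(e, e), e, pair(c, c))   [R3 at ε]
2. m(pair(e, e), e, pair(c, c))  →  c   [R2 at ε]

no — NF(t₁) = e, NF(t₂) = c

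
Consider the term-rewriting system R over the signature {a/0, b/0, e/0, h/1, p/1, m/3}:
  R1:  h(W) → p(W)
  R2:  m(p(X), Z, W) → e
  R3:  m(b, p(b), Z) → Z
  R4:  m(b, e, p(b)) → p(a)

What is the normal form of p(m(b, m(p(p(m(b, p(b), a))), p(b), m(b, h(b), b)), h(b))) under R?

1. p(m(b, m(p(p(m(b, p(b), a))), p(b), m(b, h(b), b)), h(b)))  →  p(m(b, e, h(b)))   [R2 at 1.2]
2. p(m(b, e, h(b)))  →  p(m(b, e, p(b)))   [R1 at 1.3]
3. p(m(b, e, p(b)))  →  p(p(a))   [R4 at 1]

p(p(a))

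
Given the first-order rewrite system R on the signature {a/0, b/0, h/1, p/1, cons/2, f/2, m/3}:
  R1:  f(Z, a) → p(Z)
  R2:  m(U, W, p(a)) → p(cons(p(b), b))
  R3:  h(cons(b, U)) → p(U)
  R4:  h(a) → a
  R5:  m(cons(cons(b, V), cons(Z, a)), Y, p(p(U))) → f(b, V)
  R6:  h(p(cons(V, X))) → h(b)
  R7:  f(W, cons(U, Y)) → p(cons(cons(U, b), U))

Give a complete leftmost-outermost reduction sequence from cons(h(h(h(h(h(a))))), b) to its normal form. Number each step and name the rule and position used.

cons(a, b)

1. cons(h(h(h(h(h(a))))), b)  →  cons(h(h(h(h(a)))), b)   [R4 at 1.1.1.1.1]
2. cons(h(h(h(h(a)))), b)  →  cons(h(h(h(a))), b)   [R4 at 1.1.1.1]
3. cons(h(h(h(a))), b)  →  cons(h(h(a)), b)   [R4 at 1.1.1]
4. cons(h(h(a)), b)  →  cons(h(a), b)   [R4 at 1.1]
5. cons(h(a), b)  →  cons(a, b)   [R4 at 1]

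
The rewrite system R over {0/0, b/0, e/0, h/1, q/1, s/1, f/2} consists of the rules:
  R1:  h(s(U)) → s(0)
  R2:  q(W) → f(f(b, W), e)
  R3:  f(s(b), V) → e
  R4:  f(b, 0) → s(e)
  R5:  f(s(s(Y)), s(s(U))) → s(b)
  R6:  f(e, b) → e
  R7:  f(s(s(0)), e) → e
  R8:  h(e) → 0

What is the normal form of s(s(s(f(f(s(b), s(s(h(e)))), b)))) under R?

s(s(s(e)))

1. s(s(s(f(f(s(b), s(s(h(e)))), b))))  →  s(s(s(f(e, b))))   [R3 at 1.1.1.1]
2. s(s(s(f(e, b))))  →  s(s(s(e)))   [R6 at 1.1.1]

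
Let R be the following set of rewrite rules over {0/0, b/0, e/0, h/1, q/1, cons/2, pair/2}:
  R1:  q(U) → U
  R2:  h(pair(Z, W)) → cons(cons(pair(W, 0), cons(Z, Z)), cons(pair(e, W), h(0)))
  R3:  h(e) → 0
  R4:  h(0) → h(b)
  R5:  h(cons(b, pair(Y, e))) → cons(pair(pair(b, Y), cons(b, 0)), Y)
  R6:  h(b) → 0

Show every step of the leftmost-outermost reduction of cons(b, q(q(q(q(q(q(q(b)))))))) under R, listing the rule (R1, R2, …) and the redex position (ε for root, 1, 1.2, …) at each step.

cons(b, b)

1. cons(b, q(q(q(q(q(q(q(b))))))))  →  cons(b, q(q(q(q(q(q(b)))))))   [R1 at 2]
2. cons(b, q(q(q(q(q(q(b)))))))  →  cons(b, q(q(q(q(q(b))))))   [R1 at 2]
3. cons(b, q(q(q(q(q(b))))))  →  cons(b, q(q(q(q(b)))))   [R1 at 2]
4. cons(b, q(q(q(q(b)))))  →  cons(b, q(q(q(b))))   [R1 at 2]
5. cons(b, q(q(q(b))))  →  cons(b, q(q(b)))   [R1 at 2]
6. cons(b, q(q(b)))  →  cons(b, q(b))   [R1 at 2]
7. cons(b, q(b))  →  cons(b, b)   [R1 at 2]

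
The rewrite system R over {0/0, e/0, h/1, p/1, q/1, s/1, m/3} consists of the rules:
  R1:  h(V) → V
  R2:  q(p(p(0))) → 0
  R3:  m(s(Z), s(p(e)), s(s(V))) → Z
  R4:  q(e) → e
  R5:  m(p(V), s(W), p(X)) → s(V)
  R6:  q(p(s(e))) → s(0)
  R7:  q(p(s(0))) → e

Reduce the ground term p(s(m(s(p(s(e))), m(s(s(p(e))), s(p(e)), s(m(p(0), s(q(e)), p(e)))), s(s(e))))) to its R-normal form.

1. p(s(m(s(p(s(e))), m(s(s(p(e))), s(p(e)), s(m(p(0), s(q(e)), p(e)))), s(s(e)))))  →  p(s(m(s(p(s(e))), m(s(s(p(e))), s(p(e)), s(s(0))), s(s(e)))))   [R5 at 1.1.2.3.1]
2. p(s(m(s(p(s(e))), m(s(s(p(e))), s(p(e)), s(s(0))), s(s(e)))))  →  p(s(m(s(p(s(e))), s(p(e)), s(s(e)))))   [R3 at 1.1.2]
3. p(s(m(s(p(s(e))), s(p(e)), s(s(e)))))  →  p(s(p(s(e))))   [R3 at 1.1]

p(s(p(s(e))))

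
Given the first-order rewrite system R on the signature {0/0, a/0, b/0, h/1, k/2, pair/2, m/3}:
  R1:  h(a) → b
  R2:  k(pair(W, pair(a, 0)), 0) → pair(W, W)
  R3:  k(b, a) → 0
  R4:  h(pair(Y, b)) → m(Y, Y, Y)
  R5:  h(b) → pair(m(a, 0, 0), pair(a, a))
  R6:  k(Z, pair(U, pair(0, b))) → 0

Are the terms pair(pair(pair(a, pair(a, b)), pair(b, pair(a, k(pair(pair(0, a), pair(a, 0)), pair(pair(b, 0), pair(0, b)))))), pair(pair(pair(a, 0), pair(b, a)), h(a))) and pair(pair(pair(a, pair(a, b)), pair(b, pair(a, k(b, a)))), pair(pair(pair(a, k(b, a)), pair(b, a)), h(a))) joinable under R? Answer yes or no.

yes — NF(t₁) = pair(pair(pair(a, pair(a, b)), pair(b, pair(a, 0))), pair(pair(pair(a, 0), pair(b, a)), b)), NF(t₂) = pair(pair(pair(a, pair(a, b)), pair(b, pair(a, 0))), pair(pair(pair(a, 0), pair(b, a)), b))

Reduce t₁ = pair(pair(pair(a, pair(a, b)), pair(b, pair(a, k(pair(pair(0, a), pair(a, 0)), pair(pair(b, 0), pair(0, b)))))), pair(pair(pair(a, 0), pair(b, a)), h(a))):
1. pair(pair(pair(a, pair(a, b)), pair(b, pair(a, k(pair(pair(0, a), pair(a, 0)), pair(pair(b, 0), pair(0, b)))))), pair(pair(pair(a, 0), pair(b, a)), h(a)))  →  pair(pair(pair(a, pair(a, b)), pair(b, pair(a, 0))), pair(pair(pair(a, 0), pair(b, a)), h(a)))   [R6 at 1.2.2.2]
2. pair(pair(pair(a, pair(a, b)), pair(b, pair(a, 0))), pair(pair(pair(a, 0), pair(b, a)), h(a)))  →  pair(pair(pair(a, pair(a, b)), pair(b, pair(a, 0))), pair(pair(pair(a, 0), pair(b, a)), b))   [R1 at 2.2]

Reduce t₂ = pair(pair(pair(a, pair(a, b)), pair(b, pair(a, k(b, a)))), pair(pair(pair(a, k(b, a)), pair(b, a)), h(a))):
1. pair(pair(pair(a, pair(a, b)), pair(b, pair(a, k(b, a)))), pair(pair(pair(a, k(b, a)), pair(b, a)), h(a)))  →  pair(pair(pair(a, pair(a, b)), pair(b, pair(a, 0))), pair(pair(pair(a, k(b, a)), pair(b, a)), h(a)))   [R3 at 1.2.2.2]
2. pair(pair(pair(a, pair(a, b)), pair(b, pair(a, 0))), pair(pair(pair(a, k(b, a)), pair(b, a)), h(a)))  →  pair(pair(pair(a, pair(a, b)), pair(b, pair(a, 0))), pair(pair(pair(a, 0), pair(b, a)), h(a)))   [R3 at 2.1.1.2]
3. pair(pair(pair(a, pair(a, b)), pair(b, pair(a, 0))), pair(pair(pair(a, 0), pair(b, a)), h(a)))  →  pair(pair(pair(a, pair(a, b)), pair(b, pair(a, 0))), pair(pair(pair(a, 0), pair(b, a)), b))   [R1 at 2.2]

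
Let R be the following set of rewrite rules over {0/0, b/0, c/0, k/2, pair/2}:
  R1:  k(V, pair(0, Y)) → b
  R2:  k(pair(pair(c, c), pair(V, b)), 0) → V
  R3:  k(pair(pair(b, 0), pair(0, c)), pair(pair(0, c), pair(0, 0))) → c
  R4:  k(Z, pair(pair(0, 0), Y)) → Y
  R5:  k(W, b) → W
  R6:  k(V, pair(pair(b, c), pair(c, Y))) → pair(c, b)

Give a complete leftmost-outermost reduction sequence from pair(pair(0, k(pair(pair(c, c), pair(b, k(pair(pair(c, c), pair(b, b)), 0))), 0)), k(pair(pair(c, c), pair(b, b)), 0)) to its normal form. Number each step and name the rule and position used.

1. pair(pair(0, k(pair(pair(c, c), pair(b, k(pair(pair(c, c), pair(b, b)), 0))), 0)), k(pair(pair(c, c), pair(b, b)), 0))  →  pair(pair(0, k(pair(pair(c, c), pair(b, b)), 0)), k(pair(pair(c, c), pair(b, b)), 0))   [R2 at 1.2.1.2.2]
2. pair(pair(0, k(pair(pair(c, c), pair(b, b)), 0)), k(pair(pair(c, c), pair(b, b)), 0))  →  pair(pair(0, b), k(pair(pair(c, c), pair(b, b)), 0))   [R2 at 1.2]
3. pair(pair(0, b), k(pair(pair(c, c), pair(b, b)), 0))  →  pair(pair(0, b), b)   [R2 at 2]

pair(pair(0, b), b)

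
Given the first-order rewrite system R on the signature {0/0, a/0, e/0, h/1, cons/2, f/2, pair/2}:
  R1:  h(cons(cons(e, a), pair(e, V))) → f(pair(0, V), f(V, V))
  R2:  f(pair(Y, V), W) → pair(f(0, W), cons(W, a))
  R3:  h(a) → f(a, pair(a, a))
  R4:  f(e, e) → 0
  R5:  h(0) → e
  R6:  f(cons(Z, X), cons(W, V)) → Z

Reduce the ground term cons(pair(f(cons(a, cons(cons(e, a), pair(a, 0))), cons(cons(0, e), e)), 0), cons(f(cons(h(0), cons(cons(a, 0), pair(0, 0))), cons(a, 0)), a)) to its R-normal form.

1. cons(pair(f(cons(a, cons(cons(e, a), pair(a, 0))), cons(cons(0, e), e)), 0), cons(f(cons(h(0), cons(cons(a, 0), pair(0, 0))), cons(a, 0)), a))  →  cons(pair(a, 0), cons(f(cons(h(0), cons(cons(a, 0), pair(0, 0))), cons(a, 0)), a))   [R6 at 1.1]
2. cons(pair(a, 0), cons(f(cons(h(0), cons(cons(a, 0), pair(0, 0))), cons(a, 0)), a))  →  cons(pair(a, 0), cons(h(0), a))   [R6 at 2.1]
3. cons(pair(a, 0), cons(h(0), a))  →  cons(pair(a, 0), cons(e, a))   [R5 at 2.1]

cons(pair(a, 0), cons(e, a))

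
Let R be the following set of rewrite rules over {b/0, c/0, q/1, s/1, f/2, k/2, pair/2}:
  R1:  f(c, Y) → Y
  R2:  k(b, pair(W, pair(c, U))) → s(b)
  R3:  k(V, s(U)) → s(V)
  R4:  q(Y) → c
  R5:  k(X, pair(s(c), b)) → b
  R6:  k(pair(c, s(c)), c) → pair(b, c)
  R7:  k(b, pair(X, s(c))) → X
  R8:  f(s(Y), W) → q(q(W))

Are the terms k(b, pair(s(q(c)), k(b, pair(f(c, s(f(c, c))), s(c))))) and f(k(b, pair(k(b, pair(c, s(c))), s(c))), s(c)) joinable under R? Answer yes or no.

yes — NF(t₁) = s(c), NF(t₂) = s(c)

Reduce t₁ = k(b, pair(s(q(c)), k(b, pair(f(c, s(f(c, c))), s(c))))):
1. k(b, pair(s(q(c)), k(b, pair(f(c, s(f(c, c))), s(c)))))  →  k(b, pair(s(c), k(b, pair(f(c, s(f(c, c))), s(c)))))   [R4 at 2.1.1]
2. k(b, pair(s(c), k(b, pair(f(c, s(f(c, c))), s(c)))))  →  k(b, pair(s(c), f(c, s(f(c, c)))))   [R7 at 2.2]
3. k(b, pair(s(c), f(c, s(f(c, c)))))  →  k(b, pair(s(c), s(f(c, c))))   [R1 at 2.2]
4. k(b, pair(s(c), s(f(c, c))))  →  k(b, pair(s(c), s(c)))   [R1 at 2.2.1]
5. k(b, pair(s(c), s(c)))  →  s(c)   [R7 at ε]

Reduce t₂ = f(k(b, pair(k(b, pair(c, s(c))), s(c))), s(c)):
1. f(k(b, pair(k(b, pair(c, s(c))), s(c))), s(c))  →  f(k(b, pair(c, s(c))), s(c))   [R7 at 1]
2. f(k(b, pair(c, s(c))), s(c))  →  f(c, s(c))   [R7 at 1]
3. f(c, s(c))  →  s(c)   [R1 at ε]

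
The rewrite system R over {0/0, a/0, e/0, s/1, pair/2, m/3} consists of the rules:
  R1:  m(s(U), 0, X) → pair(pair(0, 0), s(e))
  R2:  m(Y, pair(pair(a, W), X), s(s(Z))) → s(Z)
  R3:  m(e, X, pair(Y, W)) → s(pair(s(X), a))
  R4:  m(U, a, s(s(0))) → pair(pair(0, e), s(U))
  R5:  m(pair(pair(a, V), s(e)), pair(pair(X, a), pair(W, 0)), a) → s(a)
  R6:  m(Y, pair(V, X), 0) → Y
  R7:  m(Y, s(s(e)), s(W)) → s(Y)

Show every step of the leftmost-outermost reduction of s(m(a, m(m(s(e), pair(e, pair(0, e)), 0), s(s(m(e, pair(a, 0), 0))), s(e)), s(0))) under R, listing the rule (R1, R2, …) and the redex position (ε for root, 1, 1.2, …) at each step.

s(s(a))

1. s(m(a, m(m(s(e), pair(e, pair(0, e)), 0), s(s(m(e, pair(a, 0), 0))), s(e)), s(0)))  →  s(m(a, m(s(e), s(s(m(e, pair(a, 0), 0))), s(e)), s(0)))   [R6 at 1.2.1]
2. s(m(a, m(s(e), s(s(m(e, pair(a, 0), 0))), s(e)), s(0)))  →  s(m(a, m(s(e), s(s(e)), s(e)), s(0)))   [R6 at 1.2.2.1.1]
3. s(m(a, m(s(e), s(s(e)), s(e)), s(0)))  →  s(m(a, s(s(e)), s(0)))   [R7 at 1.2]
4. s(m(a, s(s(e)), s(0)))  →  s(s(a))   [R7 at 1]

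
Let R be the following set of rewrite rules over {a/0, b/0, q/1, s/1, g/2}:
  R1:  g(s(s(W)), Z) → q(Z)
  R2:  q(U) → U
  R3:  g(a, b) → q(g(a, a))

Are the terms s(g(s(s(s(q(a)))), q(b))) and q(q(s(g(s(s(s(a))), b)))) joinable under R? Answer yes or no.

yes — NF(t₁) = s(b), NF(t₂) = s(b)

Reduce t₁ = s(g(s(s(s(q(a)))), q(b))):
1. s(g(s(s(s(q(a)))), q(b)))  →  s(q(q(b)))   [R1 at 1]
2. s(q(q(b)))  →  s(q(b))   [R2 at 1]
3. s(q(b))  →  s(b)   [R2 at 1]

Reduce t₂ = q(q(s(g(s(s(s(a))), b)))):
1. q(q(s(g(s(s(s(a))), b))))  →  q(s(g(s(s(s(a))), b)))   [R2 at ε]
2. q(s(g(s(s(s(a))), b)))  →  s(g(s(s(s(a))), b))   [R2 at ε]
3. s(g(s(s(s(a))), b))  →  s(q(b))   [R1 at 1]
4. s(q(b))  →  s(b)   [R2 at 1]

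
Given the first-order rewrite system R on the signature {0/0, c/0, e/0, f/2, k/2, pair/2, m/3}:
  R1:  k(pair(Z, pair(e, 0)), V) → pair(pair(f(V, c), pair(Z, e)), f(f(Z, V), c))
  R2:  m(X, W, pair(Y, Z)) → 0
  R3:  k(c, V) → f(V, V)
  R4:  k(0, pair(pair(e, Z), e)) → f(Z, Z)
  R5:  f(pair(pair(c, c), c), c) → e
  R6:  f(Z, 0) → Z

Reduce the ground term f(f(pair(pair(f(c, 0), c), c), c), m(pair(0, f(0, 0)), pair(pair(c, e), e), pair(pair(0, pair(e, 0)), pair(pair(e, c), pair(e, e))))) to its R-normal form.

e

1. f(f(pair(pair(f(c, 0), c), c), c), m(pair(0, f(0, 0)), pair(pair(c, e), e), pair(pair(0, pair(e, 0)), pair(pair(e, c), pair(e, e)))))  →  f(f(pair(pair(c, c), c), c), m(pair(0, f(0, 0)), pair(pair(c, e), e), pair(pair(0, pair(e, 0)), pair(pair(e, c), pair(e, e)))))   [R6 at 1.1.1.1]
2. f(f(pair(pair(c, c), c), c), m(pair(0, f(0, 0)), pair(pair(c, e), e), pair(pair(0, pair(e, 0)), pair(pair(e, c), pair(e, e)))))  →  f(e, m(pair(0, f(0, 0)), pair(pair(c, e), e), pair(pair(0, pair(e, 0)), pair(pair(e, c), pair(e, e)))))   [R5 at 1]
3. f(e, m(pair(0, f(0, 0)), pair(pair(c, e), e), pair(pair(0, pair(e, 0)), pair(pair(e, c), pair(e, e)))))  →  f(e, 0)   [R2 at 2]
4. f(e, 0)  →  e   [R6 at ε]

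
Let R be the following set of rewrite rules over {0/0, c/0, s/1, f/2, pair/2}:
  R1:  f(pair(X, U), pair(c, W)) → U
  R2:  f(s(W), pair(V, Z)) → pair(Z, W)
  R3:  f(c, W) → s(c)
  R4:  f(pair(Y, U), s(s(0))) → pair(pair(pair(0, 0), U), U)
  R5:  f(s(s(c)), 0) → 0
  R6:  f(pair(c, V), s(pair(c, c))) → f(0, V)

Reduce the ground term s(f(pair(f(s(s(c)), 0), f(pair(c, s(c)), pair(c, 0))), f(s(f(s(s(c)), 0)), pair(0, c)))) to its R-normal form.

1. s(f(pair(f(s(s(c)), 0), f(pair(c, s(c)), pair(c, 0))), f(s(f(s(s(c)), 0)), pair(0, c))))  →  s(f(pair(0, f(pair(c, s(c)), pair(c, 0))), f(s(f(s(s(c)), 0)), pair(0, c))))   [R5 at 1.1.1]
2. s(f(pair(0, f(pair(c, s(c)), pair(c, 0))), f(s(f(s(s(c)), 0)), pair(0, c))))  →  s(f(pair(0, s(c)), f(s(f(s(s(c)), 0)), pair(0, c))))   [R1 at 1.1.2]
3. s(f(pair(0, s(c)), f(s(f(s(s(c)), 0)), pair(0, c))))  →  s(f(pair(0, s(c)), pair(c, f(s(s(c)), 0))))   [R2 at 1.2]
4. s(f(pair(0, s(c)), pair(c, f(s(s(c)), 0))))  →  s(s(c))   [R1 at 1]

s(s(c))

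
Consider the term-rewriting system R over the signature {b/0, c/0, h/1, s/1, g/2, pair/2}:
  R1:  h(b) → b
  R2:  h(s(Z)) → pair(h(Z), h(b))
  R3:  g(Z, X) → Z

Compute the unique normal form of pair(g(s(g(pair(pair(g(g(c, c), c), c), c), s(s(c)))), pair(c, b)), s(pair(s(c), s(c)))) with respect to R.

1. pair(g(s(g(pair(pair(g(g(c, c), c), c), c), s(s(c)))), pair(c, b)), s(pair(s(c), s(c))))  →  pair(s(g(pair(pair(g(g(c, c), c), c), c), s(s(c)))), s(pair(s(c), s(c))))   [R3 at 1]
2. pair(s(g(pair(pair(g(g(c, c), c), c), c), s(s(c)))), s(pair(s(c), s(c))))  →  pair(s(pair(pair(g(g(c, c), c), c), c)), s(pair(s(c), s(c))))   [R3 at 1.1]
3. pair(s(pair(pair(g(g(c, c), c), c), c)), s(pair(s(c), s(c))))  →  pair(s(pair(pair(g(c, c), c), c)), s(pair(s(c), s(c))))   [R3 at 1.1.1.1]
4. pair(s(pair(pair(g(c, c), c), c)), s(pair(s(c), s(c))))  →  pair(s(pair(pair(c, c), c)), s(pair(s(c), s(c))))   [R3 at 1.1.1.1]

pair(s(pair(pair(c, c), c)), s(pair(s(c), s(c))))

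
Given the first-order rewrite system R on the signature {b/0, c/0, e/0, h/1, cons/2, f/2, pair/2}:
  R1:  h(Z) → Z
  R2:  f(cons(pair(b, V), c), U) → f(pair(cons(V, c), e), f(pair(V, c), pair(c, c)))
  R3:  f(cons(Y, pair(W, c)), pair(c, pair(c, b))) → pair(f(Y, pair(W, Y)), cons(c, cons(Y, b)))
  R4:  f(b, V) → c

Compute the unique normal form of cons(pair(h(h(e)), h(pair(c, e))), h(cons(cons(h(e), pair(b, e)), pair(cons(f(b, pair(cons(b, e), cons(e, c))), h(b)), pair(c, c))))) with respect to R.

cons(pair(e, pair(c, e)), cons(cons(e, pair(b, e)), pair(cons(c, b), pair(c, c))))

1. cons(pair(h(h(e)), h(pair(c, e))), h(cons(cons(h(e), pair(b, e)), pair(cons(f(b, pair(cons(b, e), cons(e, c))), h(b)), pair(c, c)))))  →  cons(pair(h(e), h(pair(c, e))), h(cons(cons(h(e), pair(b, e)), pair(cons(f(b, pair(cons(b, e), cons(e, c))), h(b)), pair(c, c)))))   [R1 at 1.1]
2. cons(pair(h(e), h(pair(c, e))), h(cons(cons(h(e), pair(b, e)), pair(cons(f(b, pair(cons(b, e), cons(e, c))), h(b)), pair(c, c)))))  →  cons(pair(e, h(pair(c, e))), h(cons(cons(h(e), pair(b, e)), pair(cons(f(b, pair(cons(b, e), cons(e, c))), h(b)), pair(c, c)))))   [R1 at 1.1]
3. cons(pair(e, h(pair(c, e))), h(cons(cons(h(e), pair(b, e)), pair(cons(f(b, pair(cons(b, e), cons(e, c))), h(b)), pair(c, c)))))  →  cons(pair(e, pair(c, e)), h(cons(cons(h(e), pair(b, e)), pair(cons(f(b, pair(cons(b, e), cons(e, c))), h(b)), pair(c, c)))))   [R1 at 1.2]
4. cons(pair(e, pair(c, e)), h(cons(cons(h(e), pair(b, e)), pair(cons(f(b, pair(cons(b, e), cons(e, c))), h(b)), pair(c, c)))))  →  cons(pair(e, pair(c, e)), cons(cons(h(e), pair(b, e)), pair(cons(f(b, pair(cons(b, e), cons(e, c))), h(b)), pair(c, c))))   [R1 at 2]
5. cons(pair(e, pair(c, e)), cons(cons(h(e), pair(b, e)), pair(cons(f(b, pair(cons(b, e), cons(e, c))), h(b)), pair(c, c))))  →  cons(pair(e, pair(c, e)), cons(cons(e, pair(b, e)), pair(cons(f(b, pair(cons(b, e), cons(e, c))), h(b)), pair(c, c))))   [R1 at 2.1.1]
6. cons(pair(e, pair(c, e)), cons(cons(e, pair(b, e)), pair(cons(f(b, pair(cons(b, e), cons(e, c))), h(b)), pair(c, c))))  →  cons(pair(e, pair(c, e)), cons(cons(e, pair(b, e)), pair(cons(c, h(b)), pair(c, c))))   [R4 at 2.2.1.1]
7. cons(pair(e, pair(c, e)), cons(cons(e, pair(b, e)), pair(cons(c, h(b)), pair(c, c))))  →  cons(pair(e, pair(c, e)), cons(cons(e, pair(b, e)), pair(cons(c, b), pair(c, c))))   [R1 at 2.2.1.2]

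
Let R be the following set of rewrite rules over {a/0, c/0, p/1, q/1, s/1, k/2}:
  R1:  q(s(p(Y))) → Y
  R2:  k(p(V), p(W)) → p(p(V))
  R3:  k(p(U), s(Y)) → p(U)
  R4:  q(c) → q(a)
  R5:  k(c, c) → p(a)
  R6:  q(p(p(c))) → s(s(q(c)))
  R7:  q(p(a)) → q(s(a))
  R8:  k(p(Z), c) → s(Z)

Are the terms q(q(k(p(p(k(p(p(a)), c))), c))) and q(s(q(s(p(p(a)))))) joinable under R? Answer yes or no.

yes — NF(t₁) = a, NF(t₂) = a

Reduce t₁ = q(q(k(p(p(k(p(p(a)), c))), c))):
1. q(q(k(p(p(k(p(p(a)), c))), c)))  →  q(q(s(p(k(p(p(a)), c)))))   [R8 at 1.1]
2. q(q(s(p(k(p(p(a)), c)))))  →  q(k(p(p(a)), c))   [R1 at 1]
3. q(k(p(p(a)), c))  →  q(s(p(a)))   [R8 at 1]
4. q(s(p(a)))  →  a   [R1 at ε]

Reduce t₂ = q(s(q(s(p(p(a)))))):
1. q(s(q(s(p(p(a))))))  →  q(s(p(a)))   [R1 at 1.1]
2. q(s(p(a)))  →  a   [R1 at ε]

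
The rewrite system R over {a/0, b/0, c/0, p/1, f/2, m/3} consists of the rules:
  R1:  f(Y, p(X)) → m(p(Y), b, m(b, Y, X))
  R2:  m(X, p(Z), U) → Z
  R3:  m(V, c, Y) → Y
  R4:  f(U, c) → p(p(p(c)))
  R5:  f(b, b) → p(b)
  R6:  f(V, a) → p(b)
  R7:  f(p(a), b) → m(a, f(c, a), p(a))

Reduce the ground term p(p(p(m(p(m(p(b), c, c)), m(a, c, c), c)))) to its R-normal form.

1. p(p(p(m(p(m(p(b), c, c)), m(a, c, c), c))))  →  p(p(p(m(p(c), m(a, c, c), c))))   [R3 at 1.1.1.1.1]
2. p(p(p(m(p(c), m(a, c, c), c))))  →  p(p(p(m(p(c), c, c))))   [R3 at 1.1.1.2]
3. p(p(p(m(p(c), c, c))))  →  p(p(p(c)))   [R3 at 1.1.1]

p(p(p(c)))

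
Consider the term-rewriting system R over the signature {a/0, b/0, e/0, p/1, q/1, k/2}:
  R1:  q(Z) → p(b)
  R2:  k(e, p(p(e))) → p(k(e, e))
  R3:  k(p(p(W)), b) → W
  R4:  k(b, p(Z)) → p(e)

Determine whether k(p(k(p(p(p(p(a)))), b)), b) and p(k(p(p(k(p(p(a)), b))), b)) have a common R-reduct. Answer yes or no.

Reduce t₁ = k(p(k(p(p(p(p(a)))), b)), b):
1. k(p(k(p(p(p(p(a)))), b)), b)  →  k(p(p(p(a))), b)   [R3 at 1.1]
2. k(p(p(p(a))), b)  →  p(a)   [R3 at ε]

Reduce t₂ = p(k(p(p(k(p(p(a)), b))), b)):
1. p(k(p(p(k(p(p(a)), b))), b))  →  p(k(p(p(a)), b))   [R3 at 1]
2. p(k(p(p(a)), b))  →  p(a)   [R3 at 1]

yes — NF(t₁) = p(a), NF(t₂) = p(a)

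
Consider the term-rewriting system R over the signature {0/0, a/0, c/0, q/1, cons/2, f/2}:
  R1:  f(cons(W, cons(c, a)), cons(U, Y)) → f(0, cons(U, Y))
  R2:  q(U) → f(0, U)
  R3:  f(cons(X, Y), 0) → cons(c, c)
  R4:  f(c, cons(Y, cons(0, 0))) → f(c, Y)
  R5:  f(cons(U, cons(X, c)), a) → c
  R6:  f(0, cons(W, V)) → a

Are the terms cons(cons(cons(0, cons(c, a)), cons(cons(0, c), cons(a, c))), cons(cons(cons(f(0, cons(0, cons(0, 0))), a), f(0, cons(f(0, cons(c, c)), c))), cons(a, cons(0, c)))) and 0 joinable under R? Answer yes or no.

no — NF(t₁) = cons(cons(cons(0, cons(c, a)), cons(cons(0, c), cons(a, c))), cons(cons(cons(a, a), a), cons(a, cons(0, c)))), NF(t₂) = 0

Reduce t₁ = cons(cons(cons(0, cons(c, a)), cons(cons(0, c), cons(a, c))), cons(cons(cons(f(0, cons(0, cons(0, 0))), a), f(0, cons(f(0, cons(c, c)), c))), cons(a, cons(0, c)))):
1. cons(cons(cons(0, cons(c, a)), cons(cons(0, c), cons(a, c))), cons(cons(cons(f(0, cons(0, cons(0, 0))), a), f(0, cons(f(0, cons(c, c)), c))), cons(a, cons(0, c))))  →  cons(cons(cons(0, cons(c, a)), cons(cons(0, c), cons(a, c))), cons(cons(cons(a, a), f(0, cons(f(0, cons(c, c)), c))), cons(a, cons(0, c))))   [R6 at 2.1.1.1]
2. cons(cons(cons(0, cons(c, a)), cons(cons(0, c), cons(a, c))), cons(cons(cons(a, a), f(0, cons(f(0, cons(c, c)), c))), cons(a, cons(0, c))))  →  cons(cons(cons(0, cons(c, a)), cons(cons(0, c), cons(a, c))), cons(cons(cons(a, a), a), cons(a, cons(0, c))))   [R6 at 2.1.2]

Reduce t₂ = 0:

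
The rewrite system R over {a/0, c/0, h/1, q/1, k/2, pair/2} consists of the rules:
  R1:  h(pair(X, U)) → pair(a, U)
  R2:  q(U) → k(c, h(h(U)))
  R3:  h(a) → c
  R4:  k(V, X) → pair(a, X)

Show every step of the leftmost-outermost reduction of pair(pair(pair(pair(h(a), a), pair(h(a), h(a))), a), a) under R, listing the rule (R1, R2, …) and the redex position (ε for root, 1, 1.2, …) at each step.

pair(pair(pair(pair(c, a), pair(c, c)), a), a)

1. pair(pair(pair(pair(h(a), a), pair(h(a), h(a))), a), a)  →  pair(pair(pair(pair(c, a), pair(h(a), h(a))), a), a)   [R3 at 1.1.1.1]
2. pair(pair(pair(pair(c, a), pair(h(a), h(a))), a), a)  →  pair(pair(pair(pair(c, a), pair(c, h(a))), a), a)   [R3 at 1.1.2.1]
3. pair(pair(pair(pair(c, a), pair(c, h(a))), a), a)  →  pair(pair(pair(pair(c, a), pair(c, c)), a), a)   [R3 at 1.1.2.2]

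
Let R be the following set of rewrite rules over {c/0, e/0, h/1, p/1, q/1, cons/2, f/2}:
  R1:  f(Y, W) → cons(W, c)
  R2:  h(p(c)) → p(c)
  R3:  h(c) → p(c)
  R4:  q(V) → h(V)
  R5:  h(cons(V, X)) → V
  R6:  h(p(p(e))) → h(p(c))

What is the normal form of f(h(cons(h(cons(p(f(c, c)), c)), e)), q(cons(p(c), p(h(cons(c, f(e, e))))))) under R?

1. f(h(cons(h(cons(p(f(c, c)), c)), e)), q(cons(p(c), p(h(cons(c, f(e, e)))))))  →  cons(q(cons(p(c), p(h(cons(c, f(e, e)))))), c)   [R1 at ε]
2. cons(q(cons(p(c), p(h(cons(c, f(e, e)))))), c)  →  cons(h(cons(p(c), p(h(cons(c, f(e, e)))))), c)   [R4 at 1]
3. cons(h(cons(p(c), p(h(cons(c, f(e, e)))))), c)  →  cons(p(c), c)   [R5 at 1]

cons(p(c), c)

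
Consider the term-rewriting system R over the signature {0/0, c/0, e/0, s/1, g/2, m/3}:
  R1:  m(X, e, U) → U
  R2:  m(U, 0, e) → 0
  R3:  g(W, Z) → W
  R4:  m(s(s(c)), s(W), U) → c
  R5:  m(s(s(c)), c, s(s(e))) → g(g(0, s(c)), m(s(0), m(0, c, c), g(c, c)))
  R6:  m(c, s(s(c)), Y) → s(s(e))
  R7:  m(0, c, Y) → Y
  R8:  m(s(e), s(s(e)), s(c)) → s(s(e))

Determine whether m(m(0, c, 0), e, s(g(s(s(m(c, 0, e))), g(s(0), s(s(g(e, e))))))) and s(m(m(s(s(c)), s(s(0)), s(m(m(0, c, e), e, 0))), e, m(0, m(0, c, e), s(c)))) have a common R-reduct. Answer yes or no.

Reduce t₁ = m(m(0, c, 0), e, s(g(s(s(m(c, 0, e))), g(s(0), s(s(g(e, e))))))):
1. m(m(0, c, 0), e, s(g(s(s(m(c, 0, e))), g(s(0), s(s(g(e, e)))))))  →  s(g(s(s(m(c, 0, e))), g(s(0), s(s(g(e, e))))))   [R1 at ε]
2. s(g(s(s(m(c, 0, e))), g(s(0), s(s(g(e, e))))))  →  s(s(s(m(c, 0, e))))   [R3 at 1]
3. s(s(s(m(c, 0, e))))  →  s(s(s(0)))   [R2 at 1.1.1]

Reduce t₂ = s(m(m(s(s(c)), s(s(0)), s(m(m(0, c, e), e, 0))), e, m(0, m(0, c, e), s(c)))):
1. s(m(m(s(s(c)), s(s(0)), s(m(m(0, c, e), e, 0))), e, m(0, m(0, c, e), s(c))))  →  s(m(0, m(0, c, e), s(c)))   [R1 at 1]
2. s(m(0, m(0, c, e), s(c)))  →  s(m(0, e, s(c)))   [R7 at 1.2]
3. s(m(0, e, s(c)))  →  s(s(c))   [R1 at 1]

no — NF(t₁) = s(s(s(0))), NF(t₂) = s(s(c))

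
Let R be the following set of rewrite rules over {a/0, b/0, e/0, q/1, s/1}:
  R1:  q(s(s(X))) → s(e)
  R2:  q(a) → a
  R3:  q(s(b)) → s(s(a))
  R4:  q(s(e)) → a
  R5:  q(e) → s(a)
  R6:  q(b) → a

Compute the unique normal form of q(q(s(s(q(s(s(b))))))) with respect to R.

1. q(q(s(s(q(s(s(b)))))))  →  q(s(e))   [R1 at 1]
2. q(s(e))  →  a   [R4 at ε]

a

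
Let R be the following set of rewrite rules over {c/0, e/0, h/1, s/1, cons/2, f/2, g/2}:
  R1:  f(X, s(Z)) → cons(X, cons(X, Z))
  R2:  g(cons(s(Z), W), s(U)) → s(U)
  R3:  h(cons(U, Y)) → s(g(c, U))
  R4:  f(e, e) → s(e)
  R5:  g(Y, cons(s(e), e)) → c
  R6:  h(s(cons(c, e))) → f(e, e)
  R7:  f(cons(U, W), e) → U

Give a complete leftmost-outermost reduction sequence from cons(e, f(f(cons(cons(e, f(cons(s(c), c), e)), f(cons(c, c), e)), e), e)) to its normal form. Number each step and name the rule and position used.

1. cons(e, f(f(cons(cons(e, f(cons(s(c), c), e)), f(cons(c, c), e)), e), e))  →  cons(e, f(cons(e, f(cons(s(c), c), e)), e))   [R7 at 2.1]
2. cons(e, f(cons(e, f(cons(s(c), c), e)), e))  →  cons(e, e)   [R7 at 2]

cons(e, e)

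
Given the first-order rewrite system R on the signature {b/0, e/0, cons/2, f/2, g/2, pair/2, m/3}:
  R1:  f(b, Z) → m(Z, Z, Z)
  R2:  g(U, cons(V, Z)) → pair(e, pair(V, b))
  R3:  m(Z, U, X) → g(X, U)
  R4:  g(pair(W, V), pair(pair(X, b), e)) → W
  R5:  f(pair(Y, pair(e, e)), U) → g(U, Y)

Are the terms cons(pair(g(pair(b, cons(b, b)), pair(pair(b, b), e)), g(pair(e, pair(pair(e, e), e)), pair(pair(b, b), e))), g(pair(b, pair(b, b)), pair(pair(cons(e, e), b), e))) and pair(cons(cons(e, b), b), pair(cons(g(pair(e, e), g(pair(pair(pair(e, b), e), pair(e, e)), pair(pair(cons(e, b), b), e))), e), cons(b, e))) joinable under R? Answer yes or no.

no — NF(t₁) = cons(pair(b, e), b), NF(t₂) = pair(cons(cons(e, b), b), pair(cons(e, e), cons(b, e)))

Reduce t₁ = cons(pair(g(pair(b, cons(b, b)), pair(pair(b, b), e)), g(pair(e, pair(pair(e, e), e)), pair(pair(b, b), e))), g(pair(b, pair(b, b)), pair(pair(cons(e, e), b), e))):
1. cons(pair(g(pair(b, cons(b, b)), pair(pair(b, b), e)), g(pair(e, pair(pair(e, e), e)), pair(pair(b, b), e))), g(pair(b, pair(b, b)), pair(pair(cons(e, e), b), e)))  →  cons(pair(b, g(pair(e, pair(pair(e, e), e)), pair(pair(b, b), e))), g(pair(b, pair(b, b)), pair(pair(cons(e, e), b), e)))   [R4 at 1.1]
2. cons(pair(b, g(pair(e, pair(pair(e, e), e)), pair(pair(b, b), e))), g(pair(b, pair(b, b)), pair(pair(cons(e, e), b), e)))  →  cons(pair(b, e), g(pair(b, pair(b, b)), pair(pair(cons(e, e), b), e)))   [R4 at 1.2]
3. cons(pair(b, e), g(pair(b, pair(b, b)), pair(pair(cons(e, e), b), e)))  →  cons(pair(b, e), b)   [R4 at 2]

Reduce t₂ = pair(cons(cons(e, b), b), pair(cons(g(pair(e, e), g(pair(pair(pair(e, b), e), pair(e, e)), pair(pair(cons(e, b), b), e))), e), cons(b, e))):
1. pair(cons(cons(e, b), b), pair(cons(g(pair(e, e), g(pair(pair(pair(e, b), e), pair(e, e)), pair(pair(cons(e, b), b), e))), e), cons(b, e)))  →  pair(cons(cons(e, b), b), pair(cons(g(pair(e, e), pair(pair(e, b), e)), e), cons(b, e)))   [R4 at 2.1.1.2]
2. pair(cons(cons(e, b), b), pair(cons(g(pair(e, e), pair(pair(e, b), e)), e), cons(b, e)))  →  pair(cons(cons(e, b), b), pair(cons(e, e), cons(b, e)))   [R4 at 2.1.1]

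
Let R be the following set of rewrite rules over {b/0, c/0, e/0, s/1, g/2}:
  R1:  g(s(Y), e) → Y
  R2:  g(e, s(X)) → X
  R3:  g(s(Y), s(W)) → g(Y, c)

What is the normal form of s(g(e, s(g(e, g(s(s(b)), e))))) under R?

1. s(g(e, s(g(e, g(s(s(b)), e)))))  →  s(g(e, g(s(s(b)), e)))   [R2 at 1]
2. s(g(e, g(s(s(b)), e)))  →  s(g(e, s(b)))   [R1 at 1.2]
3. s(g(e, s(b)))  →  s(b)   [R2 at 1]

s(b)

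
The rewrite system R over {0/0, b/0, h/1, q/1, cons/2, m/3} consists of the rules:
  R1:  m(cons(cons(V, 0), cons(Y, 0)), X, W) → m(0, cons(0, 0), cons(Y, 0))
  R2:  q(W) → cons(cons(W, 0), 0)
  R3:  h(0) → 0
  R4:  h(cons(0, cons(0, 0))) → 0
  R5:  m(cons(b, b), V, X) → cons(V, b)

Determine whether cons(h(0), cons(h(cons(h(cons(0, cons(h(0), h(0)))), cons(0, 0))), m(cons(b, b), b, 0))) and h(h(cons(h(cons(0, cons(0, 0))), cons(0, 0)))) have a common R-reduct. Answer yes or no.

Reduce t₁ = cons(h(0), cons(h(cons(h(cons(0, cons(h(0), h(0)))), cons(0, 0))), m(cons(b, b), b, 0))):
1. cons(h(0), cons(h(cons(h(cons(0, cons(h(0), h(0)))), cons(0, 0))), m(cons(b, b), b, 0)))  →  cons(0, cons(h(cons(h(cons(0, cons(h(0), h(0)))), cons(0, 0))), m(cons(b, b), b, 0)))   [R3 at 1]
2. cons(0, cons(h(cons(h(cons(0, cons(h(0), h(0)))), cons(0, 0))), m(cons(b, b), b, 0)))  →  cons(0, cons(h(cons(h(cons(0, cons(0, h(0)))), cons(0, 0))), m(cons(b, b), b, 0)))   [R3 at 2.1.1.1.1.2.1]
3. cons(0, cons(h(cons(h(cons(0, cons(0, h(0)))), cons(0, 0))), m(cons(b, b), b, 0)))  →  cons(0, cons(h(cons(h(cons(0, cons(0, 0))), cons(0, 0))), m(cons(b, b), b, 0)))   [R3 at 2.1.1.1.1.2.2]
4. cons(0, cons(h(cons(h(cons(0, cons(0, 0))), cons(0, 0))), m(cons(b, b), b, 0)))  →  cons(0, cons(h(cons(0, cons(0, 0))), m(cons(b, b), b, 0)))   [R4 at 2.1.1.1]
5. cons(0, cons(h(cons(0, cons(0, 0))), m(cons(b, b), b, 0)))  →  cons(0, cons(0, m(cons(b, b), b, 0)))   [R4 at 2.1]
6. cons(0, cons(0, m(cons(b, b), b, 0)))  →  cons(0, cons(0, cons(b, b)))   [R5 at 2.2]

Reduce t₂ = h(h(cons(h(cons(0, cons(0, 0))), cons(0, 0)))):
1. h(h(cons(h(cons(0, cons(0, 0))), cons(0, 0))))  →  h(h(cons(0, cons(0, 0))))   [R4 at 1.1.1]
2. h(h(cons(0, cons(0, 0))))  →  h(0)   [R4 at 1]
3. h(0)  →  0   [R3 at ε]

no — NF(t₁) = cons(0, cons(0, cons(b, b))), NF(t₂) = 0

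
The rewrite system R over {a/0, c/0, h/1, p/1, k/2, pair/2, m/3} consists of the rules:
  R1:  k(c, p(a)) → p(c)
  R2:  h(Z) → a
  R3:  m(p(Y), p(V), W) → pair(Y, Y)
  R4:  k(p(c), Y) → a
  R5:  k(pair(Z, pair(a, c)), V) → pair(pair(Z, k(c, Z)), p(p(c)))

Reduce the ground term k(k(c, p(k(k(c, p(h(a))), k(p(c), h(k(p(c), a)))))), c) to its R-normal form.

a

1. k(k(c, p(k(k(c, p(h(a))), k(p(c), h(k(p(c), a)))))), c)  →  k(k(c, p(k(k(c, p(a)), k(p(c), h(k(p(c), a)))))), c)   [R2 at 1.2.1.1.2.1]
2. k(k(c, p(k(k(c, p(a)), k(p(c), h(k(p(c), a)))))), c)  →  k(k(c, p(k(p(c), k(p(c), h(k(p(c), a)))))), c)   [R1 at 1.2.1.1]
3. k(k(c, p(k(p(c), k(p(c), h(k(p(c), a)))))), c)  →  k(k(c, p(a)), c)   [R4 at 1.2.1]
4. k(k(c, p(a)), c)  →  k(p(c), c)   [R1 at 1]
5. k(p(c), c)  →  a   [R4 at ε]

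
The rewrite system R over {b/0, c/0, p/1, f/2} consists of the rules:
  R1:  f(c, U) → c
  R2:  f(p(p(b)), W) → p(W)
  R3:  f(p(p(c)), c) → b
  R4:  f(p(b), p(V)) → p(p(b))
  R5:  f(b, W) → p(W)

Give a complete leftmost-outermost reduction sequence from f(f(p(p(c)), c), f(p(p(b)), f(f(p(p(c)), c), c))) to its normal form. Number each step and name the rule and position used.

1. f(f(p(p(c)), c), f(p(p(b)), f(f(p(p(c)), c), c)))  →  f(b, f(p(p(b)), f(f(p(p(c)), c), c)))   [R3 at 1]
2. f(b, f(p(p(b)), f(f(p(p(c)), c), c)))  →  p(f(p(p(b)), f(f(p(p(c)), c), c)))   [R5 at ε]
3. p(f(p(p(b)), f(f(p(p(c)), c), c)))  →  p(p(f(f(p(p(c)), c), c)))   [R2 at 1]
4. p(p(f(f(p(p(c)), c), c)))  →  p(p(f(b, c)))   [R3 at 1.1.1]
5. p(p(f(b, c)))  →  p(p(p(c)))   [R5 at 1.1]

p(p(p(c)))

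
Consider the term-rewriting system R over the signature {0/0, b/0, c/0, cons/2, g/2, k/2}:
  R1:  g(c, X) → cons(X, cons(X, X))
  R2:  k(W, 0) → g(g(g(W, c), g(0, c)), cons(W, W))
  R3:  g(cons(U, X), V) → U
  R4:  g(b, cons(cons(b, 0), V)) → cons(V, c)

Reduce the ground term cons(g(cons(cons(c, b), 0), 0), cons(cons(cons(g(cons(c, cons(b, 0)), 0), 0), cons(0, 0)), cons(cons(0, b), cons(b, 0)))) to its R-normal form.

cons(cons(c, b), cons(cons(cons(c, 0), cons(0, 0)), cons(cons(0, b), cons(b, 0))))

1. cons(g(cons(cons(c, b), 0), 0), cons(cons(cons(g(cons(c, cons(b, 0)), 0), 0), cons(0, 0)), cons(cons(0, b), cons(b, 0))))  →  cons(cons(c, b), cons(cons(cons(g(cons(c, cons(b, 0)), 0), 0), cons(0, 0)), cons(cons(0, b), cons(b, 0))))   [R3 at 1]
2. cons(cons(c, b), cons(cons(cons(g(cons(c, cons(b, 0)), 0), 0), cons(0, 0)), cons(cons(0, b), cons(b, 0))))  →  cons(cons(c, b), cons(cons(cons(c, 0), cons(0, 0)), cons(cons(0, b), cons(b, 0))))   [R3 at 2.1.1.1]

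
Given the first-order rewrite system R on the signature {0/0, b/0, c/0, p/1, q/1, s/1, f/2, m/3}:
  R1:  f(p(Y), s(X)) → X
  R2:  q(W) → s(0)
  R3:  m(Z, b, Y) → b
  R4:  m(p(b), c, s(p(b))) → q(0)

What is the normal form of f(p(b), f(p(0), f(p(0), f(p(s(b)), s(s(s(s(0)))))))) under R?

1. f(p(b), f(p(0), f(p(0), f(p(s(b)), s(s(s(s(0))))))))  →  f(p(b), f(p(0), f(p(0), s(s(s(0))))))   [R1 at 2.2.2]
2. f(p(b), f(p(0), f(p(0), s(s(s(0))))))  →  f(p(b), f(p(0), s(s(0))))   [R1 at 2.2]
3. f(p(b), f(p(0), s(s(0))))  →  f(p(b), s(0))   [R1 at 2]
4. f(p(b), s(0))  →  0   [R1 at ε]

0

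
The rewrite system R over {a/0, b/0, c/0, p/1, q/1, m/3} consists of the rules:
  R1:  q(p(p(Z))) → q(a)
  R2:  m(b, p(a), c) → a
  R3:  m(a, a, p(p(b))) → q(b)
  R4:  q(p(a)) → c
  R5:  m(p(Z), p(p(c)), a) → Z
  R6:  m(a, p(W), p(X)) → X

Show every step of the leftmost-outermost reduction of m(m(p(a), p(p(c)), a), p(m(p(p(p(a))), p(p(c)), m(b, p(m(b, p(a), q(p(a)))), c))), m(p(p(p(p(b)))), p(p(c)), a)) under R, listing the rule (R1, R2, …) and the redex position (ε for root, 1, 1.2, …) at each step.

p(p(b))

1. m(m(p(a), p(p(c)), a), p(m(p(p(p(a))), p(p(c)), m(b, p(m(b, p(a), q(p(a)))), c))), m(p(p(p(p(b)))), p(p(c)), a))  →  m(a, p(m(p(p(p(a))), p(p(c)), m(b, p(m(b, p(a), q(p(a)))), c))), m(p(p(p(p(b)))), p(p(c)), a))   [R5 at 1]
2. m(a, p(m(p(p(p(a))), p(p(c)), m(b, p(m(b, p(a), q(p(a)))), c))), m(p(p(p(p(b)))), p(p(c)), a))  →  m(a, p(m(p(p(p(a))), p(p(c)), m(b, p(m(b, p(a), c)), c))), m(p(p(p(p(b)))), p(p(c)), a))   [R4 at 2.1.3.2.1.3]
3. m(a, p(m(p(p(p(a))), p(p(c)), m(b, p(m(b, p(a), c)), c))), m(p(p(p(p(b)))), p(p(c)), a))  →  m(a, p(m(p(p(p(a))), p(p(c)), m(b, p(a), c))), m(p(p(p(p(b)))), p(p(c)), a))   [R2 at 2.1.3.2.1]
4. m(a, p(m(p(p(p(a))), p(p(c)), m(b, p(a), c))), m(p(p(p(p(b)))), p(p(c)), a))  →  m(a, p(m(p(p(p(a))), p(p(c)), a)), m(p(p(p(p(b)))), p(p(c)), a))   [R2 at 2.1.3]
5. m(a, p(m(p(p(p(a))), p(p(c)), a)), m(p(p(p(p(b)))), p(p(c)), a))  →  m(a, p(p(p(a))), m(p(p(p(p(b)))), p(p(c)), a))   [R5 at 2.1]
6. m(a, p(p(p(a))), m(p(p(p(p(b)))), p(p(c)), a))  →  m(a, p(p(p(a))), p(p(p(b))))   [R5 at 3]
7. m(a, p(p(p(a))), p(p(p(b))))  →  p(p(b))   [R6 at ε]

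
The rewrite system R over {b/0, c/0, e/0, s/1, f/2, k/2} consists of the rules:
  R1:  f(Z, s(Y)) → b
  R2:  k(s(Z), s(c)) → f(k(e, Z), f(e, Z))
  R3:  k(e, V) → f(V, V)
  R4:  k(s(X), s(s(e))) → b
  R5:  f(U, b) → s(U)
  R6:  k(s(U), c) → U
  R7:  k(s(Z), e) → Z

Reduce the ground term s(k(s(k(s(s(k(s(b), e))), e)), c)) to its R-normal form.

s(s(b))

1. s(k(s(k(s(s(k(s(b), e))), e)), c))  →  s(k(s(s(k(s(b), e))), e))   [R6 at 1]
2. s(k(s(s(k(s(b), e))), e))  →  s(s(k(s(b), e)))   [R7 at 1]
3. s(s(k(s(b), e)))  →  s(s(b))   [R7 at 1.1]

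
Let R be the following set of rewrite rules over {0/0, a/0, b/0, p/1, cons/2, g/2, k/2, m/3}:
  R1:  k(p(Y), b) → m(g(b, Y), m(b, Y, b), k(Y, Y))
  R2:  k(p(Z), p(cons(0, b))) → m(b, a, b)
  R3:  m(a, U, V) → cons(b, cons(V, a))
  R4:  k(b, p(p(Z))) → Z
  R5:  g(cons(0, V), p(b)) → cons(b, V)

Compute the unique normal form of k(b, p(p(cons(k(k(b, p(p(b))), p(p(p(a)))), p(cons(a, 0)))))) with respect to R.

1. k(b, p(p(cons(k(k(b, p(p(b))), p(p(p(a)))), p(cons(a, 0))))))  →  cons(k(k(b, p(p(b))), p(p(p(a)))), p(cons(a, 0)))   [R4 at ε]
2. cons(k(k(b, p(p(b))), p(p(p(a)))), p(cons(a, 0)))  →  cons(k(b, p(p(p(a)))), p(cons(a, 0)))   [R4 at 1.1]
3. cons(k(b, p(p(p(a)))), p(cons(a, 0)))  →  cons(p(a), p(cons(a, 0)))   [R4 at 1]

cons(p(a), p(cons(a, 0)))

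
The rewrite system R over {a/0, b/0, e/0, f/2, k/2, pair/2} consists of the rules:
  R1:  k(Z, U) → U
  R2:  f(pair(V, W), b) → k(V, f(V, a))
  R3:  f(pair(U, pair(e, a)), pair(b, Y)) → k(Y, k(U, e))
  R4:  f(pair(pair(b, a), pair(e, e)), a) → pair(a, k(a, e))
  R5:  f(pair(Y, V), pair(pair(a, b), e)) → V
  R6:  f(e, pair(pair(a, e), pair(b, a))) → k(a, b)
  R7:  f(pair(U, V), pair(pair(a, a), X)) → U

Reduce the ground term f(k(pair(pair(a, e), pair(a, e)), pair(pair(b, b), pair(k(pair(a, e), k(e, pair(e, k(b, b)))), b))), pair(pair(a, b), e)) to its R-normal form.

pair(pair(e, b), b)

1. f(k(pair(pair(a, e), pair(a, e)), pair(pair(b, b), pair(k(pair(a, e), k(e, pair(e, k(b, b)))), b))), pair(pair(a, b), e))  →  f(pair(pair(b, b), pair(k(pair(a, e), k(e, pair(e, k(b, b)))), b)), pair(pair(a, b), e))   [R1 at 1]
2. f(pair(pair(b, b), pair(k(pair(a, e), k(e, pair(e, k(b, b)))), b)), pair(pair(a, b), e))  →  pair(k(pair(a, e), k(e, pair(e, k(b, b)))), b)   [R5 at ε]
3. pair(k(pair(a, e), k(e, pair(e, k(b, b)))), b)  →  pair(k(e, pair(e, k(b, b))), b)   [R1 at 1]
4. pair(k(e, pair(e, k(b, b))), b)  →  pair(pair(e, k(b, b)), b)   [R1 at 1]
5. pair(pair(e, k(b, b)), b)  →  pair(pair(e, b), b)   [R1 at 1.2]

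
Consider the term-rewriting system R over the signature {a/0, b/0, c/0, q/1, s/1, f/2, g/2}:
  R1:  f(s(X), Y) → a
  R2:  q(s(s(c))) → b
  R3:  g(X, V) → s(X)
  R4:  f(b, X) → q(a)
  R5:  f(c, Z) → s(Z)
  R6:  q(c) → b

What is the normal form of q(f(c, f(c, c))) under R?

b

1. q(f(c, f(c, c)))  →  q(s(f(c, c)))   [R5 at 1]
2. q(s(f(c, c)))  →  q(s(s(c)))   [R5 at 1.1]
3. q(s(s(c)))  →  b   [R2 at ε]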